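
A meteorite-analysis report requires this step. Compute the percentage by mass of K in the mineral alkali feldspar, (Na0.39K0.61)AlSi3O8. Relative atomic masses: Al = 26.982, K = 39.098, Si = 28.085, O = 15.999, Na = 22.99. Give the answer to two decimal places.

8.77 wt%

Molar mass of (Na0.39K0.61)AlSi3O8: 0.39·22.99 + 0.61·39.098 + 1·26.982 + 3·28.085 + 8·15.999 = 272.045 g/mol.
Mass of K per formula unit: 0.61 × 39.098 = 23.850 g.
Weight fraction K = 23.850 / 272.045 = 0.0877.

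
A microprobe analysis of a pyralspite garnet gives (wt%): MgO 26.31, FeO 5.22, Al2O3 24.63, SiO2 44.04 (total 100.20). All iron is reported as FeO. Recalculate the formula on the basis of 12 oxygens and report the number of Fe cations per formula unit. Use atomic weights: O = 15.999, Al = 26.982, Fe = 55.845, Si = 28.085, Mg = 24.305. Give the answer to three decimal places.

MgO (M=40.304): mol = 0.65279; Mg = 0.65279, O = 0.65279.
FeO (M=71.844): mol = 0.07266; Fe = 0.07266, O = 0.07266.
Al2O3 (M=101.961): mol = 0.24156; Al = 0.48312, O = 0.72468.
SiO2 (M=60.083): mol = 0.73299; Si = 0.73299, O = 1.46598.
ΣO = 2.91611; factor = 12/ΣO = 4.11507.
Fe apfu = 0.07266 × 4.11507 = 0.299.

0.299 Fe apfu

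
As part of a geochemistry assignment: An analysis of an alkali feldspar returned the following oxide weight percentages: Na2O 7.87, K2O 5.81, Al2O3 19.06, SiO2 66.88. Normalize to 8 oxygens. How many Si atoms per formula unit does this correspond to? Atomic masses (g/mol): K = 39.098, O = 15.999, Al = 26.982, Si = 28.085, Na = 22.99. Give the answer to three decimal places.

2.993 Si apfu

Na2O: 7.87/61.979 = 0.12698 mol → 0.25396 mol Na, 0.12698 mol O.
K2O: 5.81/94.195 = 0.06168 mol → 0.12336 mol K, 0.06168 mol O.
Al2O3: 19.06/101.961 = 0.18693 mol → 0.37386 mol Al, 0.56079 mol O.
SiO2: 66.88/60.083 = 1.11313 mol → 1.11313 mol Si, 2.22626 mol O.
Total oxygen = 2.97571 mol. Normalization factor = 8/2.97571 = 2.68843.
Si per 8 O = 1.11313 × 2.68843 = 2.993.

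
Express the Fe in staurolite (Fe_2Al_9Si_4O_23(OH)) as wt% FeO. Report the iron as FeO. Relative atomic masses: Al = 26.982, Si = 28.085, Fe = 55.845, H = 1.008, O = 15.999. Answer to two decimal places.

Formula mass = 851.852 g/mol.
2 Fe → 2.0000 mol FeO per formula unit; M(FeO) = 71.844, so FeO mass = 143.688 g.
143.688/851.852 × 100 = 16.87 wt%.

16.87 wt%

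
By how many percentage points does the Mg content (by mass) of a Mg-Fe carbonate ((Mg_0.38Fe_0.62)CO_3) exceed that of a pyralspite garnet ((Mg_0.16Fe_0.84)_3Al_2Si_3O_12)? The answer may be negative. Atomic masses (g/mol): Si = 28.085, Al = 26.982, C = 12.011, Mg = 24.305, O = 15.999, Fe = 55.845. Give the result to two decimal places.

6.47 percentage points

M((Mg_0.38Fe_0.62)CO_3) = 103.868 g/mol, so wt% Mg = 9.236/103.868 × 100 = 8.89%.
M((Mg_0.16Fe_0.84)_3Al_2Si_3O_12) = 482.603 g/mol, so wt% Mg = 11.666/482.603 × 100 = 2.42%.
8.89 − 2.42 = 6.47 pp.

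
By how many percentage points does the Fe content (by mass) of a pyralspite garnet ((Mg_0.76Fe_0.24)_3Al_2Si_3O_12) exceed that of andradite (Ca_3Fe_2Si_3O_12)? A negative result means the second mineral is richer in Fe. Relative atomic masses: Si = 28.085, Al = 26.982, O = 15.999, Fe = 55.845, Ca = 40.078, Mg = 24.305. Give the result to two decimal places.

Fe in (Mg_0.76Fe_0.24)_3Al_2Si_3O_12: molar mass 425.831 g/mol; 0.72×55.845 = 40.208 g → 9.44 wt%.
Fe in Ca_3Fe_2Si_3O_12: molar mass 508.167 g/mol; 2×55.845 = 111.690 g → 21.98 wt%.
Difference = 9.44 − 21.98 = -12.54 percentage points.

-12.54 percentage points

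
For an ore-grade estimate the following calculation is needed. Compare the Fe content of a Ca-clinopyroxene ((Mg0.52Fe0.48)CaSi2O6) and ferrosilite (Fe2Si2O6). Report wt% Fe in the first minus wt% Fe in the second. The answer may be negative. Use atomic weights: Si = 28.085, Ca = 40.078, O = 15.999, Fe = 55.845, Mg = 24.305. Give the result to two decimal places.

-30.76 percentage points

M((Mg0.52Fe0.48)CaSi2O6) = 231.686 g/mol, so wt% Fe = 26.806/231.686 × 100 = 11.57%.
M(Fe2Si2O6) = 263.854 g/mol, so wt% Fe = 111.690/263.854 × 100 = 42.33%.
11.57 − 42.33 = -30.76 pp.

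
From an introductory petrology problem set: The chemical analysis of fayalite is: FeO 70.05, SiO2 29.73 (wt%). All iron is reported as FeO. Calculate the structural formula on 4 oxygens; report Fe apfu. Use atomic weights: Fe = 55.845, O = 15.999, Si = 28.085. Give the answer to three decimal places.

70.05 wt% FeO ÷ 71.844 g/mol = 0.97503 mol, giving 0.97503 Fe and 0.97503 O.
29.73 wt% SiO2 ÷ 60.083 g/mol = 0.49482 mol, giving 0.49482 Si and 0.98964 O.
Oxygen sums to 1.96467; scaling by 4/1.96467 = 2.03597 puts the formula on 4 O.
Fe: 0.97503 × 2.03597 = 1.985 atoms per formula unit.

1.985 Fe apfu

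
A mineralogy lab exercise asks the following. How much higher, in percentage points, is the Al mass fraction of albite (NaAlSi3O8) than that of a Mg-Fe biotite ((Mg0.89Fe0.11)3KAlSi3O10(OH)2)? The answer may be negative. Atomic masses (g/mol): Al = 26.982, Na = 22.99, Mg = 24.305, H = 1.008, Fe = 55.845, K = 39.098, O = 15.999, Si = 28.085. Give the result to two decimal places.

3.98 percentage points

M(NaAlSi3O8) = 262.219 g/mol, so wt% Al = 26.982/262.219 × 100 = 10.29%.
M((Mg0.89Fe0.11)3KAlSi3O10(OH)2) = 427.662 g/mol, so wt% Al = 26.982/427.662 × 100 = 6.31%.
10.29 − 6.31 = 3.98 pp.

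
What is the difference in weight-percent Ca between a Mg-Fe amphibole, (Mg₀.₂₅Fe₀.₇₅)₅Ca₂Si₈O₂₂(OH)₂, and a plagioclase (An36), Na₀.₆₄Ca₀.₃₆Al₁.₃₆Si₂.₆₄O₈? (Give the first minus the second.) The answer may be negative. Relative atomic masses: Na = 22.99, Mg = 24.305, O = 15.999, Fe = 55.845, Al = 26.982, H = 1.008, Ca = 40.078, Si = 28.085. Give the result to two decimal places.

3.23 percentage points

Ca in (Mg₀.₂₅Fe₀.₇₅)₅Ca₂Si₈O₂₂(OH)₂: molar mass 930.628 g/mol; 2×40.078 = 80.156 g → 8.61 wt%.
Ca in Na₀.₆₄Ca₀.₃₆Al₁.₃₆Si₂.₆₄O₈: molar mass 267.974 g/mol; 0.36×40.078 = 14.428 g → 5.38 wt%.
Difference = 8.61 − 5.38 = 3.23 percentage points.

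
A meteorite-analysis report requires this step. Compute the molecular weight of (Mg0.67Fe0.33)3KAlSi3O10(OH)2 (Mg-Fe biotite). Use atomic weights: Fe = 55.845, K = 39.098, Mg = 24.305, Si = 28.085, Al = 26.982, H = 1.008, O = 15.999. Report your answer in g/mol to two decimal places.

M = 2.01*24.305 + 0.99*55.845 + 1*39.098 + 1*26.982 + 3*28.085 + 12*15.999 + 2*1.008

448.48 g/mol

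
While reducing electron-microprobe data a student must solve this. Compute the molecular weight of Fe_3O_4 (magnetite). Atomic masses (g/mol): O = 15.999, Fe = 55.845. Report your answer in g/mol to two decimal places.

The formula mass is the sum 3(55.845) + 4(15.999).

231.53 g/mol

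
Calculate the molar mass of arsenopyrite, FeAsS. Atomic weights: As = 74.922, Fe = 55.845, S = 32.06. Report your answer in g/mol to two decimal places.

162.83 g/mol

The formula mass is the sum 1*55.845 + 1*74.922 + 1*32.06.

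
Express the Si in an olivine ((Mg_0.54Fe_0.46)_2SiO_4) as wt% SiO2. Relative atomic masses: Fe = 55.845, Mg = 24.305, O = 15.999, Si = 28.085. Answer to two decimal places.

35.40 wt%

Molar mass of (Mg_0.54Fe_0.46)_2SiO_4 = 1.08*24.305 + 0.92*55.845 + 1*28.085 + 4*15.999 = 169.708 g/mol.
Each formula unit contains 1 Si, equivalent to 1/1 = 1.0000 mol SiO2.
M(SiO2) = 1×28.085 + 2×15.999 = 60.083 g/mol.
Mass of SiO2 per formula unit = 1.0000 × 60.083 = 60.083 g.
SiO2 wt% = 60.083 / 169.708 × 100 = 35.40%.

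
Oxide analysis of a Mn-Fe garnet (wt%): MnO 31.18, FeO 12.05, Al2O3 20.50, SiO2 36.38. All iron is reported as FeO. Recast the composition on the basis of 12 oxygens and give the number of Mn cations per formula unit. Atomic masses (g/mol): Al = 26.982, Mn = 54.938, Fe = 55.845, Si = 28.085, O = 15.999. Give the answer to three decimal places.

MnO: 31.18/70.937 = 0.43954 mol → 0.43954 mol Mn, 0.43954 mol O.
FeO: 12.05/71.844 = 0.16772 mol → 0.16772 mol Fe, 0.16772 mol O.
Al2O3: 20.50/101.961 = 0.20106 mol → 0.40212 mol Al, 0.60318 mol O.
SiO2: 36.38/60.083 = 0.60550 mol → 0.60550 mol Si, 1.21100 mol O.
Total oxygen = 2.42144 mol. Normalization factor = 12/2.42144 = 4.95573.
Mn per 12 O = 0.43954 × 4.95573 = 2.178.

2.178 Mn apfu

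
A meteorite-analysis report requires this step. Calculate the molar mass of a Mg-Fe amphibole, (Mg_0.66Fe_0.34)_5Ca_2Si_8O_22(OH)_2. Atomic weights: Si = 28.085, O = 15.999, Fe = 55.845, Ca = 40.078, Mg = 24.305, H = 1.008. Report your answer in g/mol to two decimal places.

865.97 g/mol

The formula mass is the sum 3.30·24.305 + 1.70·55.845 + 2·40.078 + 8·28.085 + 24·15.999 + 2·1.008.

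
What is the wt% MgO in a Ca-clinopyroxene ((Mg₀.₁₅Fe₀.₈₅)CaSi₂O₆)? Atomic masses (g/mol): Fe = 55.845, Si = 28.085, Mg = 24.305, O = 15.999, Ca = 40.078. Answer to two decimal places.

Molar mass of (Mg₀.₁₅Fe₀.₈₅)CaSi₂O₆ = 0.15·24.305 + 0.85·55.845 + 1·40.078 + 2·28.085 + 6·15.999 = 243.356 g/mol.
Each formula unit contains 0.15 Mg, equivalent to 0.15/1 = 0.1500 mol MgO.
M(MgO) = 1×24.305 + 1×15.999 = 40.304 g/mol.
Mass of MgO per formula unit = 0.1500 × 40.304 = 6.046 g.
MgO wt% = 6.046 / 243.356 × 100 = 2.48%.

2.48 wt%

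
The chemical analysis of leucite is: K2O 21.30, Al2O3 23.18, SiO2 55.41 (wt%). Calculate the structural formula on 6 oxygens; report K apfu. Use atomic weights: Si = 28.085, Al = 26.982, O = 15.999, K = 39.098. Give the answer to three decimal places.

K2O: 21.30/94.195 = 0.22613 mol → 0.45226 mol K, 0.22613 mol O.
Al2O3: 23.18/101.961 = 0.22734 mol → 0.45468 mol Al, 0.68202 mol O.
SiO2: 55.41/60.083 = 0.92222 mol → 0.92222 mol Si, 1.84444 mol O.
Total oxygen = 2.75259 mol. Normalization factor = 6/2.75259 = 2.17977.
K per 6 O = 0.45226 × 2.17977 = 0.986.

0.986 K apfu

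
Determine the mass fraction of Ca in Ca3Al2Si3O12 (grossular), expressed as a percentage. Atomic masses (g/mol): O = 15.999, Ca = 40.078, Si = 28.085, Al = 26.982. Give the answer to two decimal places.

26.69 wt%

Molar mass of Ca3Al2Si3O12: 3*40.078 + 2*26.982 + 3*28.085 + 12*15.999 = 450.441 g/mol.
Mass of Ca per formula unit: 3 × 40.078 = 120.234 g.
Weight fraction Ca = 120.234 / 450.441 = 0.2669.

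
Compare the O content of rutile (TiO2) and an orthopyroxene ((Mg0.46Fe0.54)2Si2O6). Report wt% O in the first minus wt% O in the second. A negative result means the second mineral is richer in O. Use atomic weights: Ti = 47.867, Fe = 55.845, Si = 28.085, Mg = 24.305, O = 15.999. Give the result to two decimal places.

M(TiO2) = 79.865 g/mol, so wt% O = 31.998/79.865 × 100 = 40.07%.
M((Mg0.46Fe0.54)2Si2O6) = 234.837 g/mol, so wt% O = 95.994/234.837 × 100 = 40.88%.
40.07 − 40.88 = -0.81 pp.

-0.81 percentage points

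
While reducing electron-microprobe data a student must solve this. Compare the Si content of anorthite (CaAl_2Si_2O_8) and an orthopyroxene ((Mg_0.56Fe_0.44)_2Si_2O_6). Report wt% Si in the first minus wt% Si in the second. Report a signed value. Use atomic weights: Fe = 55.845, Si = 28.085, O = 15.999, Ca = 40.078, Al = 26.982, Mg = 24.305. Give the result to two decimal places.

M(CaAl_2Si_2O_8) = 278.204 g/mol, so wt% Si = 56.170/278.204 × 100 = 20.19%.
M((Mg_0.56Fe_0.44)_2Si_2O_6) = 228.529 g/mol, so wt% Si = 56.170/228.529 × 100 = 24.58%.
20.19 − 24.58 = -4.39 pp.

-4.39 percentage points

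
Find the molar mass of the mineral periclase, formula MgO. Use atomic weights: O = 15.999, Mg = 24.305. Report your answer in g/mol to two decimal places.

40.30 g/mol

M = 1×24.305 + 1×15.999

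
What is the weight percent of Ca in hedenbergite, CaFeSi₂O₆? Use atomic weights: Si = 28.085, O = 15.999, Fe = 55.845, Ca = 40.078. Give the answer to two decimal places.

Formula mass = 1·40.078 + 1·55.845 + 2·28.085 + 6·15.999 = 248.087 g/mol, of which 40.078 g is Ca.
So Ca makes up 40.078/248.087 = 0.1615 of the mass, i.e. 16.15%.

16.15 weight percent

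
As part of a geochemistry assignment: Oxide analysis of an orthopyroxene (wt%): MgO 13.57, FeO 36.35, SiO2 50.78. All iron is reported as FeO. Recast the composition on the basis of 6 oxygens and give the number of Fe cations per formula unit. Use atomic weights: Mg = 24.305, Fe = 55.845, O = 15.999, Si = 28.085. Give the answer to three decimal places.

MgO: 13.57/40.304 = 0.33669 mol → 0.33669 mol Mg, 0.33669 mol O.
FeO: 36.35/71.844 = 0.50596 mol → 0.50596 mol Fe, 0.50596 mol O.
SiO2: 50.78/60.083 = 0.84516 mol → 0.84516 mol Si, 1.69032 mol O.
Total oxygen = 2.53297 mol. Normalization factor = 6/2.53297 = 2.36876.
Fe per 6 O = 0.50596 × 2.36876 = 1.198.

1.198 Fe apfu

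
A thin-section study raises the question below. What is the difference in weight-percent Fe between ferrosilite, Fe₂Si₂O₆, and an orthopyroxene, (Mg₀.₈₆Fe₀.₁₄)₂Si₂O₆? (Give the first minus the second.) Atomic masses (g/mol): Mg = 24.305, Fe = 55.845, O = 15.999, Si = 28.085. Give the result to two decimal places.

34.87 percentage points

First mineral: 111.690 g Fe in 263.854 g formula = 42.33 wt% Fe.
Second mineral: 15.637 g Fe in 209.605 g formula = 7.46 wt% Fe.
42.33% − 7.46% gives a difference of 34.87 percentage points.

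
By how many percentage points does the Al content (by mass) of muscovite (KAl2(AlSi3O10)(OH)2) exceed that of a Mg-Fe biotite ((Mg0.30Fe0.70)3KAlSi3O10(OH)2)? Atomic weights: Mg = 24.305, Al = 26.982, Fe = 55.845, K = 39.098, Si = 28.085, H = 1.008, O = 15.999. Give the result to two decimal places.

First mineral: 80.946 g Al in 398.303 g formula = 20.32 wt% Al.
Second mineral: 26.982 g Al in 483.488 g formula = 5.58 wt% Al.
20.32% − 5.58% gives a difference of 14.74 percentage points.

14.74 percentage points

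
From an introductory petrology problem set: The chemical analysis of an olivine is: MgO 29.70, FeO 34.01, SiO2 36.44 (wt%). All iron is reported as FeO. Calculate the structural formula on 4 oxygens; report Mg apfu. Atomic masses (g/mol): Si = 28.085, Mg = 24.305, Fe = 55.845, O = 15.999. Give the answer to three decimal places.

29.70 wt% MgO ÷ 40.304 g/mol = 0.73690 mol, giving 0.73690 Mg and 0.73690 O.
34.01 wt% FeO ÷ 71.844 g/mol = 0.47339 mol, giving 0.47339 Fe and 0.47339 O.
36.44 wt% SiO2 ÷ 60.083 g/mol = 0.60649 mol, giving 0.60649 Si and 1.21298 O.
Oxygen sums to 2.42327; scaling by 4/2.42327 = 1.65066 puts the formula on 4 O.
Mg: 0.73690 × 1.65066 = 1.216 atoms per formula unit.

1.216 Mg apfu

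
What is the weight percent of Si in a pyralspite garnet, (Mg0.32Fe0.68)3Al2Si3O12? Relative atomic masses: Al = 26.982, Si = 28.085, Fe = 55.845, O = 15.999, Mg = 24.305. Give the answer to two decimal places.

Molar mass of (Mg0.32Fe0.68)3Al2Si3O12: 0.96*24.305 + 2.04*55.845 + 2*26.982 + 3*28.085 + 12*15.999 = 467.464 g/mol.
Mass of Si per formula unit: 3 × 28.085 = 84.255 g.
Weight fraction Si = 84.255 / 467.464 = 0.1802.

18.02 wt%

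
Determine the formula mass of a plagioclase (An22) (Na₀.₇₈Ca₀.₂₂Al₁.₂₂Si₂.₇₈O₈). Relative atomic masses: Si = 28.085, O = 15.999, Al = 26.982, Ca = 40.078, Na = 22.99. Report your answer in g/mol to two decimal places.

265.74 g/mol

Na: 0.78 × 22.99 = 17.9322
Ca: 0.22 × 40.078 = 8.8172
Al: 1.22 × 26.982 = 32.9180
Si: 2.78 × 28.085 = 78.0763
O: 8 × 15.999 = 127.9920
Summing the contributions gives the formula mass.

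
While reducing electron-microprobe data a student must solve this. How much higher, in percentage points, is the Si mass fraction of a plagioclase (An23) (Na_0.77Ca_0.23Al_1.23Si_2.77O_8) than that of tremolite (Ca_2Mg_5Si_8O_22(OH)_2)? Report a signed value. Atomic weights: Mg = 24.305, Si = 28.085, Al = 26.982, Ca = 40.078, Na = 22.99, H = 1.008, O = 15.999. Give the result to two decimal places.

Si in Na_0.77Ca_0.23Al_1.23Si_2.77O_8: molar mass 265.896 g/mol; 2.77×28.085 = 77.795 g → 29.26 wt%.
Si in Ca_2Mg_5Si_8O_22(OH)_2: molar mass 812.353 g/mol; 8×28.085 = 224.680 g → 27.66 wt%.
Difference = 29.26 − 27.66 = 1.60 percentage points.

1.60 percentage points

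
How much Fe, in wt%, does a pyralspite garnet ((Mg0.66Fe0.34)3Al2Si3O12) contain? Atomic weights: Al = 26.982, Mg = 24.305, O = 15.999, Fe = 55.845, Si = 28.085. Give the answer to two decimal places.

Molar mass of (Mg0.66Fe0.34)3Al2Si3O12: 1.98*24.305 + 1.02*55.845 + 2*26.982 + 3*28.085 + 12*15.999 = 435.293 g/mol.
Mass of Fe per formula unit: 1.02 × 55.845 = 56.962 g.
Weight fraction Fe = 56.962 / 435.293 = 0.1309.

13.09 wt%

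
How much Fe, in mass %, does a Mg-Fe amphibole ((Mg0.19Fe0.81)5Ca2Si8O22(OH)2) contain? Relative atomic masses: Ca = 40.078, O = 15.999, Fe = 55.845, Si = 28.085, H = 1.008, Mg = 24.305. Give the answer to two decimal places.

Formula mass = 0.95×24.305 + 4.05×55.845 + 2×40.078 + 8×28.085 + 24×15.999 + 2×1.008 = 940.090 g/mol, of which 226.172 g is Fe.
So Fe makes up 226.172/940.090 = 0.2406 of the mass, i.e. 24.06%.

24.06 mass %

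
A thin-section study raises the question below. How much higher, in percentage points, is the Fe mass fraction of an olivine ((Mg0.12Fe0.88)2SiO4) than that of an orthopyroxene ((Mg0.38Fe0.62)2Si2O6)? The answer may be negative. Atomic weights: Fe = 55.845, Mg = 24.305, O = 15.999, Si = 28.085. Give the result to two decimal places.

Fe in (Mg0.12Fe0.88)2SiO4: molar mass 196.201 g/mol; 1.76×55.845 = 98.287 g → 50.10 wt%.
Fe in (Mg0.38Fe0.62)2Si2O6: molar mass 239.884 g/mol; 1.24×55.845 = 69.248 g → 28.87 wt%.
Difference = 50.10 − 28.87 = 21.23 percentage points.

21.23 percentage points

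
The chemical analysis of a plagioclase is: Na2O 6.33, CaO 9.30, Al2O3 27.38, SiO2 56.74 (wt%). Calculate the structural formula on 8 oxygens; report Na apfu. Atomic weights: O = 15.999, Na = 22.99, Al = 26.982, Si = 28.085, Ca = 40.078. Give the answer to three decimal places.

0.552 Na apfu

Na2O: 6.33/61.979 = 0.10213 mol → 0.20426 mol Na, 0.10213 mol O.
CaO: 9.30/56.077 = 0.16584 mol → 0.16584 mol Ca, 0.16584 mol O.
Al2O3: 27.38/101.961 = 0.26853 mol → 0.53706 mol Al, 0.80559 mol O.
SiO2: 56.74/60.083 = 0.94436 mol → 0.94436 mol Si, 1.88872 mol O.
Total oxygen = 2.96228 mol. Normalization factor = 8/2.96228 = 2.70062.
Na per 8 O = 0.20426 × 2.70062 = 0.552.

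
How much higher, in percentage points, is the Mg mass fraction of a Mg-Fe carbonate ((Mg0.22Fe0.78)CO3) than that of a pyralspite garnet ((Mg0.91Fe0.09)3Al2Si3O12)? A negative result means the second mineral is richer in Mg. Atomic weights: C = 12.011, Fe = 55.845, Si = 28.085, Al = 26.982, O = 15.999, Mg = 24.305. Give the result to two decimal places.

Mg in (Mg0.22Fe0.78)CO3: molar mass 108.914 g/mol; 0.22×24.305 = 5.347 g → 4.91 wt%.
Mg in (Mg0.91Fe0.09)3Al2Si3O12: molar mass 411.638 g/mol; 2.73×24.305 = 66.353 g → 16.12 wt%.
Difference = 4.91 − 16.12 = -11.21 percentage points.

-11.21 percentage points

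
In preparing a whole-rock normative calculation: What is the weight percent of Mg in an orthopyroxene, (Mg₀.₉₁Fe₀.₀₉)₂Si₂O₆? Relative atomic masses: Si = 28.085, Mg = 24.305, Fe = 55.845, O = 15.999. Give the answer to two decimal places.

Formula mass = 1.82·24.305 + 0.18·55.845 + 2·28.085 + 6·15.999 = 206.451 g/mol, of which 44.235 g is Mg.
So Mg makes up 44.235/206.451 = 0.2143 of the mass, i.e. 21.43%.

21.43 wt%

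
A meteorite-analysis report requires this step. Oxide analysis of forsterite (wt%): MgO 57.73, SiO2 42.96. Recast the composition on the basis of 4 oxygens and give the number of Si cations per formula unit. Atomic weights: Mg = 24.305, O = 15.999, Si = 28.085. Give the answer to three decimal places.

MgO: 57.73/40.304 = 1.43236 mol → 1.43236 mol Mg, 1.43236 mol O.
SiO2: 42.96/60.083 = 0.71501 mol → 0.71501 mol Si, 1.43002 mol O.
Total oxygen = 2.86238 mol. Normalization factor = 4/2.86238 = 1.39744.
Si per 4 O = 0.71501 × 1.39744 = 0.999.

0.999 Si apfu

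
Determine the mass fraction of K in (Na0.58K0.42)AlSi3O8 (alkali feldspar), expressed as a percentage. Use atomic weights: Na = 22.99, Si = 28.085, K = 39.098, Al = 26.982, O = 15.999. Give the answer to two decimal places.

6.10 weight percent

Molar mass of (Na0.58K0.42)AlSi3O8: 0.58×22.99 + 0.42×39.098 + 1×26.982 + 3×28.085 + 8×15.999 = 268.984 g/mol.
Mass of K per formula unit: 0.42 × 39.098 = 16.421 g.
Weight fraction K = 16.421 / 268.984 = 0.0610.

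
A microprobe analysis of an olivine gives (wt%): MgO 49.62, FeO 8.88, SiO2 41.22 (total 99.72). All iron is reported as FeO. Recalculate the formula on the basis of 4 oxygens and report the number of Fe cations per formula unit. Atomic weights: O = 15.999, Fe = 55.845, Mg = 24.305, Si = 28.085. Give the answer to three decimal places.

MgO: 49.62/40.304 = 1.23114 mol → 1.23114 mol Mg, 1.23114 mol O.
FeO: 8.88/71.844 = 0.12360 mol → 0.12360 mol Fe, 0.12360 mol O.
SiO2: 41.22/60.083 = 0.68605 mol → 0.68605 mol Si, 1.37210 mol O.
Total oxygen = 2.72684 mol. Normalization factor = 4/2.72684 = 1.46690.
Fe per 4 O = 0.12360 × 1.46690 = 0.181.

0.181 Fe apfu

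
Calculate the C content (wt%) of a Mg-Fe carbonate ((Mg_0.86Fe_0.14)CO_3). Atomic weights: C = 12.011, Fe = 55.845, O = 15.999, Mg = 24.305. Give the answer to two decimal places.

13.54 wt%

Molar mass of (Mg_0.86Fe_0.14)CO_3: 0.86·24.305 + 0.14·55.845 + 1·12.011 + 3·15.999 = 88.729 g/mol.
Mass of C per formula unit: 1 × 12.011 = 12.011 g.
Weight fraction C = 12.011 / 88.729 = 0.1354.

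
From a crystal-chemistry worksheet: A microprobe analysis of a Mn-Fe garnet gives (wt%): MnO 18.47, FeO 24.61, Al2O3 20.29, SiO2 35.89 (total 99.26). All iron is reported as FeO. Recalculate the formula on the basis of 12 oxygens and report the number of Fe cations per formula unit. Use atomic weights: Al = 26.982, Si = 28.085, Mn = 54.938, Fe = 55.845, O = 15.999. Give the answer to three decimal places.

MnO: 18.47/70.937 = 0.26037 mol → 0.26037 mol Mn, 0.26037 mol O.
FeO: 24.61/71.844 = 0.34255 mol → 0.34255 mol Fe, 0.34255 mol O.
Al2O3: 20.29/101.961 = 0.19900 mol → 0.39800 mol Al, 0.59700 mol O.
SiO2: 35.89/60.083 = 0.59734 mol → 0.59734 mol Si, 1.19468 mol O.
Total oxygen = 2.39460 mol. Normalization factor = 12/2.39460 = 5.01128.
Fe per 12 O = 0.34255 × 5.01128 = 1.717.

1.717 Fe apfu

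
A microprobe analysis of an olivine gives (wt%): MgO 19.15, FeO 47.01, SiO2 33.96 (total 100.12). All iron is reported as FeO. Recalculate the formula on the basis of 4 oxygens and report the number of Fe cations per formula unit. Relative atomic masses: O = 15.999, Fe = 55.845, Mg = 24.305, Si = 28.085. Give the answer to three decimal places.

1.158 Fe apfu

19.15 wt% MgO ÷ 40.304 g/mol = 0.47514 mol, giving 0.47514 Mg and 0.47514 O.
47.01 wt% FeO ÷ 71.844 g/mol = 0.65433 mol, giving 0.65433 Fe and 0.65433 O.
33.96 wt% SiO2 ÷ 60.083 g/mol = 0.56522 mol, giving 0.56522 Si and 1.13044 O.
Oxygen sums to 2.25991; scaling by 4/2.25991 = 1.76998 puts the formula on 4 O.
Fe: 0.65433 × 1.76998 = 1.158 atoms per formula unit.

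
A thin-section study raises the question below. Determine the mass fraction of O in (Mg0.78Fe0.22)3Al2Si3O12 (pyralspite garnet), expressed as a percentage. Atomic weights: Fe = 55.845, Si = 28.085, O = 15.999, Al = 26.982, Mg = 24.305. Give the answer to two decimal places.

45.29 weight percent

M((Mg0.78Fe0.22)3Al2Si3O12) = 423.938 g/mol.
O contributes 12 × 15.999 = 191.988 g per mole.
191.988/423.938 = 0.4529 → 45.29%.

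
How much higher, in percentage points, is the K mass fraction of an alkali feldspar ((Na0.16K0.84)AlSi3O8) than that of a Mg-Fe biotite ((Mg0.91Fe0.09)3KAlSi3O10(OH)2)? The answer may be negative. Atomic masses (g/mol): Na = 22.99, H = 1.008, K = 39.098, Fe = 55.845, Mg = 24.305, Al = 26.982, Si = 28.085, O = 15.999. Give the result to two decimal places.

2.73 percentage points

M((Na0.16K0.84)AlSi3O8) = 275.750 g/mol, so wt% K = 32.842/275.750 × 100 = 11.91%.
M((Mg0.91Fe0.09)3KAlSi3O10(OH)2) = 425.770 g/mol, so wt% K = 39.098/425.770 × 100 = 9.18%.
11.91 − 9.18 = 2.73 pp.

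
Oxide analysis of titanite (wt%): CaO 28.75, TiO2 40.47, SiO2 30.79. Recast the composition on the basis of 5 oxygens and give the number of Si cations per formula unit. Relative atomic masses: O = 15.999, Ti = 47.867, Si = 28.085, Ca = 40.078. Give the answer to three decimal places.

CaO (M=56.077): mol = 0.51269; Ca = 0.51269, O = 0.51269.
TiO2 (M=79.865): mol = 0.50673; Ti = 0.50673, O = 1.01346.
SiO2 (M=60.083): mol = 0.51246; Si = 0.51246, O = 1.02492.
ΣO = 2.55107; factor = 5/ΣO = 1.95996.
Si apfu = 0.51246 × 1.95996 = 1.004.

1.004 Si apfu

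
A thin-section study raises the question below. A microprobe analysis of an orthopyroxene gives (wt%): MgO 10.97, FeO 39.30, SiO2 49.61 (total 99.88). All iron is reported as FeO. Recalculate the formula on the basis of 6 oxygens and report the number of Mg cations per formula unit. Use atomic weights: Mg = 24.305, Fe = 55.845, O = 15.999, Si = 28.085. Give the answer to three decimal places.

0.661 Mg apfu

10.97 wt% MgO ÷ 40.304 g/mol = 0.27218 mol, giving 0.27218 Mg and 0.27218 O.
39.30 wt% FeO ÷ 71.844 g/mol = 0.54702 mol, giving 0.54702 Fe and 0.54702 O.
49.61 wt% SiO2 ÷ 60.083 g/mol = 0.82569 mol, giving 0.82569 Si and 1.65138 O.
Oxygen sums to 2.47058; scaling by 6/2.47058 = 2.42858 puts the formula on 6 O.
Mg: 0.27218 × 2.42858 = 0.661 atoms per formula unit.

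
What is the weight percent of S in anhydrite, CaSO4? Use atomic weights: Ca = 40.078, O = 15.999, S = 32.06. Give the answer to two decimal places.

23.55 wt%

M(CaSO4) = 136.134 g/mol.
S contributes 1 × 32.06 = 32.060 g per mole.
32.060/136.134 = 0.2355 → 23.55%.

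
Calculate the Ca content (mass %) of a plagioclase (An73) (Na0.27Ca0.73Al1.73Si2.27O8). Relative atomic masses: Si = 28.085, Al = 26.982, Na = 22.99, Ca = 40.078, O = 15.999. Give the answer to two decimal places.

10.68 mass %

Molar mass of Na0.27Ca0.73Al1.73Si2.27O8: 0.27×22.99 + 0.73×40.078 + 1.73×26.982 + 2.27×28.085 + 8×15.999 = 273.888 g/mol.
Mass of Ca per formula unit: 0.73 × 40.078 = 29.257 g.
Weight fraction Ca = 29.257 / 273.888 = 0.1068.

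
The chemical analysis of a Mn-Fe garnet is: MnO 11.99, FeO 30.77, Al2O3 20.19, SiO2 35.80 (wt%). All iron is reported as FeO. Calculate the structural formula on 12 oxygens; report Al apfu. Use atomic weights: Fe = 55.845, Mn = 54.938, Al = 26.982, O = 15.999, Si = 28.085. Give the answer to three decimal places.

MnO: 11.99/70.937 = 0.16902 mol → 0.16902 mol Mn, 0.16902 mol O.
FeO: 30.77/71.844 = 0.42829 mol → 0.42829 mol Fe, 0.42829 mol O.
Al2O3: 20.19/101.961 = 0.19802 mol → 0.39604 mol Al, 0.59406 mol O.
SiO2: 35.80/60.083 = 0.59584 mol → 0.59584 mol Si, 1.19168 mol O.
Total oxygen = 2.38305 mol. Normalization factor = 12/2.38305 = 5.03556.
Al per 12 O = 0.39604 × 5.03556 = 1.994.

1.994 Al apfu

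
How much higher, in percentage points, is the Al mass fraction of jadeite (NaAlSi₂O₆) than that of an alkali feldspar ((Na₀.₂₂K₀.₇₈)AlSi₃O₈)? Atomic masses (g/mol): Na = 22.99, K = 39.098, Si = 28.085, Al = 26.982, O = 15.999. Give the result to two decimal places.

First mineral: 26.982 g Al in 202.136 g formula = 13.35 wt% Al.
Second mineral: 26.982 g Al in 274.783 g formula = 9.82 wt% Al.
13.35% − 9.82% gives a difference of 3.53 percentage points.

3.53 percentage points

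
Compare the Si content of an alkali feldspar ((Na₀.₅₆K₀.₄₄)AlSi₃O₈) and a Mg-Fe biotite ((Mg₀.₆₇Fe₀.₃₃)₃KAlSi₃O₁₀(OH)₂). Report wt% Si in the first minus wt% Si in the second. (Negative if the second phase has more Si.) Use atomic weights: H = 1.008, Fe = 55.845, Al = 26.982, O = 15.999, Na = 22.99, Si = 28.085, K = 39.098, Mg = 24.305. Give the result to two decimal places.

M((Na₀.₅₆K₀.₄₄)AlSi₃O₈) = 269.307 g/mol, so wt% Si = 84.255/269.307 × 100 = 31.29%.
M((Mg₀.₆₇Fe₀.₃₃)₃KAlSi₃O₁₀(OH)₂) = 448.479 g/mol, so wt% Si = 84.255/448.479 × 100 = 18.79%.
31.29 − 18.79 = 12.50 pp.

12.50 percentage points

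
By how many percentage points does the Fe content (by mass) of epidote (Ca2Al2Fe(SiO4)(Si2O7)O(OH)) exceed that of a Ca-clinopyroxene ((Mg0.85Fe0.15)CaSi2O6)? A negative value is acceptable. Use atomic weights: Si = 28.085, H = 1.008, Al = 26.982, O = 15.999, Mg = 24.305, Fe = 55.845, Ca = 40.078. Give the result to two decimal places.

Fe in Ca2Al2Fe(SiO4)(Si2O7)O(OH): molar mass 483.215 g/mol; 1×55.845 = 55.845 g → 11.56 wt%.
Fe in (Mg0.85Fe0.15)CaSi2O6: molar mass 221.278 g/mol; 0.15×55.845 = 8.377 g → 3.79 wt%.
Difference = 11.56 − 3.79 = 7.77 percentage points.

7.77 percentage points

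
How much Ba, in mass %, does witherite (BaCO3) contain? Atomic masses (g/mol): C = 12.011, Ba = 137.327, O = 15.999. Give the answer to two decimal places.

69.59 mass %

Formula mass = 1·137.327 + 1·12.011 + 3·15.999 = 197.335 g/mol, of which 137.327 g is Ba.
So Ba makes up 137.327/197.335 = 0.6959 of the mass, i.e. 69.59%.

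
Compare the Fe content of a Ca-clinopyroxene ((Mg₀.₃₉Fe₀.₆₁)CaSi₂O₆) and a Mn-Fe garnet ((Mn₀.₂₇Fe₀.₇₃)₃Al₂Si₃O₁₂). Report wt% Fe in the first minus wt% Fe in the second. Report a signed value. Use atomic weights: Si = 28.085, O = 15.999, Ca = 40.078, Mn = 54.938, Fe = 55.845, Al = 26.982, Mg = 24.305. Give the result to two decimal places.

Fe in (Mg₀.₃₉Fe₀.₆₁)CaSi₂O₆: molar mass 235.786 g/mol; 0.61×55.845 = 34.065 g → 14.45 wt%.
Fe in (Mn₀.₂₇Fe₀.₇₃)₃Al₂Si₃O₁₂: molar mass 497.007 g/mol; 2.19×55.845 = 122.301 g → 24.61 wt%.
Difference = 14.45 − 24.61 = -10.16 percentage points.

-10.16 percentage points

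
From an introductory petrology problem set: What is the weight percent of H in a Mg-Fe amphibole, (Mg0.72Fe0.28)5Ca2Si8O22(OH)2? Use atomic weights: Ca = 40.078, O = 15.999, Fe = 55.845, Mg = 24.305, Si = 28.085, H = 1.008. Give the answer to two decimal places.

M((Mg0.72Fe0.28)5Ca2Si8O22(OH)2) = 856.509 g/mol.
H contributes 2 × 1.008 = 2.016 g per mole.
2.016/856.509 = 0.0024 → 0.24%.

0.24 weight percent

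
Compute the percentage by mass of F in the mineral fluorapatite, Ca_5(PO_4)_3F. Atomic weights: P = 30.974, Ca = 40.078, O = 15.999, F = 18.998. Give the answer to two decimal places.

Molar mass of Ca_5(PO_4)_3F: 5×40.078 + 3×30.974 + 12×15.999 + 1×18.998 = 504.298 g/mol.
Mass of F per formula unit: 1 × 18.998 = 18.998 g.
Weight fraction F = 18.998 / 504.298 = 0.0377.

3.77 weight percent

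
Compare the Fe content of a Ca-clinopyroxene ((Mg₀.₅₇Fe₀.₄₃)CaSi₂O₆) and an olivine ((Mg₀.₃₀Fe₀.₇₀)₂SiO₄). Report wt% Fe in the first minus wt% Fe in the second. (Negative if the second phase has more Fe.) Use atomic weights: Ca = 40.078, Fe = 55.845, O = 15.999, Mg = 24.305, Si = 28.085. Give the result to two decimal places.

-31.86 percentage points

M((Mg₀.₅₇Fe₀.₄₃)CaSi₂O₆) = 230.109 g/mol, so wt% Fe = 24.013/230.109 × 100 = 10.44%.
M((Mg₀.₃₀Fe₀.₇₀)₂SiO₄) = 184.847 g/mol, so wt% Fe = 78.183/184.847 × 100 = 42.30%.
10.44 − 42.30 = -31.86 pp.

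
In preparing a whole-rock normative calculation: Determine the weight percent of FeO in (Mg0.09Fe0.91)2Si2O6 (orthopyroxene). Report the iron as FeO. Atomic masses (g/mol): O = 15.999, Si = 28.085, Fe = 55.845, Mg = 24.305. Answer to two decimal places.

50.65 wt%

Molar mass of (Mg0.09Fe0.91)2Si2O6 = 0.18×24.305 + 1.82×55.845 + 2×28.085 + 6×15.999 = 258.177 g/mol.
Each formula unit contains 1.82 Fe, equivalent to 1.82/1 = 1.8200 mol FeO.
M(FeO) = 1×55.845 + 1×15.999 = 71.844 g/mol.
Mass of FeO per formula unit = 1.8200 × 71.844 = 130.756 g.
FeO wt% = 130.756 / 258.177 × 100 = 50.65%.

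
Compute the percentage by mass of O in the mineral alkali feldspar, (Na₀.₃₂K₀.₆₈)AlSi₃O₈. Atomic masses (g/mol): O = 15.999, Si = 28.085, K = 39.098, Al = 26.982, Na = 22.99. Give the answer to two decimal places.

46.85 mass %

Formula mass = 0.32·22.99 + 0.68·39.098 + 1·26.982 + 3·28.085 + 8·15.999 = 273.172 g/mol, of which 127.992 g is O.
So O makes up 127.992/273.172 = 0.4685 of the mass, i.e. 46.85%.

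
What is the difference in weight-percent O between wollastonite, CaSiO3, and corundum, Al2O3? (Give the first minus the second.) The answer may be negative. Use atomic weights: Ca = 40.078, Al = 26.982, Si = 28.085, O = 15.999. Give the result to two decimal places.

-5.75 percentage points

First mineral: 47.997 g O in 116.160 g formula = 41.32 wt% O.
Second mineral: 47.997 g O in 101.961 g formula = 47.07 wt% O.
41.32% − 47.07% gives a difference of -5.75 percentage points.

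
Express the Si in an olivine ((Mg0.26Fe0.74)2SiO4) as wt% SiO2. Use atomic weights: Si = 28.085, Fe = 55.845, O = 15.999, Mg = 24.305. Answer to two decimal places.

Formula mass = 187.370 g/mol.
1 Si → 1.0000 mol SiO2 per formula unit; M(SiO2) = 60.083, so SiO2 mass = 60.083 g.
60.083/187.370 × 100 = 32.07 wt%.

32.07 wt%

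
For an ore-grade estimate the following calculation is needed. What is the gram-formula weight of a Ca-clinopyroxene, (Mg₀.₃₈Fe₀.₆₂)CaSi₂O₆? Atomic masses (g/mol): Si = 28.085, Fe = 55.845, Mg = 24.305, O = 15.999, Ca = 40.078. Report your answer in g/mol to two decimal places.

236.10 g/mol

Mg: 0.38 × 24.305 = 9.2359
Fe: 0.62 × 55.845 = 34.6239
Ca: 1 × 40.078 = 40.0780
Si: 2 × 28.085 = 56.1700
O: 6 × 15.999 = 95.9940
Summing the contributions gives the formula mass.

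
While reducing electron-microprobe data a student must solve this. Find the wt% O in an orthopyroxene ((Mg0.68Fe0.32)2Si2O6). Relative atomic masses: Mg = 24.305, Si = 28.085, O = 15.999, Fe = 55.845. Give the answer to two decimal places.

Formula mass = 1.36×24.305 + 0.64×55.845 + 2×28.085 + 6×15.999 = 220.960 g/mol, of which 95.994 g is O.
So O makes up 95.994/220.960 = 0.4344 of the mass, i.e. 43.44%.

43.44 wt%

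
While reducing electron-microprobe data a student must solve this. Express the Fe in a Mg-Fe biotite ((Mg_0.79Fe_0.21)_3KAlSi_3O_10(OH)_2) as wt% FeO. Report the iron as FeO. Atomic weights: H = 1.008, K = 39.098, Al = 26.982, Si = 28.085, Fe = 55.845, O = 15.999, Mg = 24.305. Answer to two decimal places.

Formula mass = 437.124 g/mol.
0.63 Fe → 0.6300 mol FeO per formula unit; M(FeO) = 71.844, so FeO mass = 45.262 g.
45.262/437.124 × 100 = 10.35 wt%.

10.35 wt%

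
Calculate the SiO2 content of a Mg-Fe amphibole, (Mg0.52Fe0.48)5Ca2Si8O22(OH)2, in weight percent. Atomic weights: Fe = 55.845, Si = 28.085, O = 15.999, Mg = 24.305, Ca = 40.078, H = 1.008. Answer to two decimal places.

M((Mg0.52Fe0.48)5Ca2Si8O22(OH)2) = 888.049 g/mol; M(SiO2) = 60.083 g/mol.
Moles SiO2 per formula unit = 8 Si ÷ 1 = 8.0000.
SiO2 fraction = (8.0000 × 60.083) / 888.049 = 480.664/888.049 = 0.5413.

54.13 wt%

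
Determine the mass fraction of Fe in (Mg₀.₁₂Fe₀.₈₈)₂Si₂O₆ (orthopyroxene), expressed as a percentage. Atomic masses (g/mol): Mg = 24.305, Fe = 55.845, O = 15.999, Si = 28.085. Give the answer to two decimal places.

Formula mass = 0.24·24.305 + 1.76·55.845 + 2·28.085 + 6·15.999 = 256.284 g/mol, of which 98.287 g is Fe.
So Fe makes up 98.287/256.284 = 0.3835 of the mass, i.e. 38.35%.

38.35 wt%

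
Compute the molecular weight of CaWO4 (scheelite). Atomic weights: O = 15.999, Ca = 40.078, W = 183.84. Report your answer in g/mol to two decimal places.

287.91 g/mol

M = 1·40.078 + 1·183.84 + 4·15.999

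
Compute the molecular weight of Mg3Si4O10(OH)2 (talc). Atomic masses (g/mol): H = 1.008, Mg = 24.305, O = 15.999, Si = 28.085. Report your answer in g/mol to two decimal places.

Mg: 3 × 24.305 = 72.9150
Si: 4 × 28.085 = 112.3400
O: 12 × 15.999 = 191.9880
H: 2 × 1.008 = 2.0160
Summing the contributions gives the formula mass.

379.26 g/mol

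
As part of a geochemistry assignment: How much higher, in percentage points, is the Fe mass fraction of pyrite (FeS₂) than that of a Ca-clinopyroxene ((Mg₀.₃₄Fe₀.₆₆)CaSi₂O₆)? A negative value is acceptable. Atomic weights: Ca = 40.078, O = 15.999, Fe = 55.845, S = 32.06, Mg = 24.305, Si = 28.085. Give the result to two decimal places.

First mineral: 55.845 g Fe in 119.965 g formula = 46.55 wt% Fe.
Second mineral: 36.858 g Fe in 237.363 g formula = 15.53 wt% Fe.
46.55% − 15.53% gives a difference of 31.02 percentage points.

31.02 percentage points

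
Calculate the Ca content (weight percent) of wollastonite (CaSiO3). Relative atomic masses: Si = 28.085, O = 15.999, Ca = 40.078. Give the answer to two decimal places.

Molar mass of CaSiO3: 1×40.078 + 1×28.085 + 3×15.999 = 116.160 g/mol.
Mass of Ca per formula unit: 1 × 40.078 = 40.078 g.
Weight fraction Ca = 40.078 / 116.160 = 0.3450.

34.50 weight percent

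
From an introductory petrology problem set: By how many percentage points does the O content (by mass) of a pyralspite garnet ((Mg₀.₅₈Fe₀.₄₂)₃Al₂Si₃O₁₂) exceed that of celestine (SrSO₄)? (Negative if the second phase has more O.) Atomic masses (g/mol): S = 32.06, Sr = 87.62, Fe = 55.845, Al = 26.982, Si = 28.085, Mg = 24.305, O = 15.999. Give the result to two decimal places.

8.51 percentage points

O in (Mg₀.₅₈Fe₀.₄₂)₃Al₂Si₃O₁₂: molar mass 442.862 g/mol; 12×15.999 = 191.988 g → 43.35 wt%.
O in SrSO₄: molar mass 183.676 g/mol; 4×15.999 = 63.996 g → 34.84 wt%.
Difference = 43.35 − 34.84 = 8.51 percentage points.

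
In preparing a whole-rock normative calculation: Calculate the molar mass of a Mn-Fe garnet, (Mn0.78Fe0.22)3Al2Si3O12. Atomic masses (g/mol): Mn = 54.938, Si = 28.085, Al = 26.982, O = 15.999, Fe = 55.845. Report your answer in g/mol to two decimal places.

The formula mass is the sum 2.34·54.938 + 0.66·55.845 + 2·26.982 + 3·28.085 + 12·15.999.

495.62 g/mol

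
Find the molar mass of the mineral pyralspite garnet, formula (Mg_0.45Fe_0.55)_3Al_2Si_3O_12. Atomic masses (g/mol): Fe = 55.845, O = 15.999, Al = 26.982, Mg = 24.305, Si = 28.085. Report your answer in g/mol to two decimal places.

The formula mass is the sum 1.35×24.305 + 1.65×55.845 + 2×26.982 + 3×28.085 + 12×15.999.

455.16 g/mol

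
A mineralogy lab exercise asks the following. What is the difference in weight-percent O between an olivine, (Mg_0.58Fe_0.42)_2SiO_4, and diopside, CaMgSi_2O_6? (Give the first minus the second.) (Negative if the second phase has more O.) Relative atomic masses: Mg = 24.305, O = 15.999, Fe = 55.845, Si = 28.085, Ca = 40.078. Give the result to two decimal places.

M((Mg_0.58Fe_0.42)_2SiO_4) = 167.185 g/mol, so wt% O = 63.996/167.185 × 100 = 38.28%.
M(CaMgSi_2O_6) = 216.547 g/mol, so wt% O = 95.994/216.547 × 100 = 44.33%.
38.28 − 44.33 = -6.05 pp.

-6.05 percentage points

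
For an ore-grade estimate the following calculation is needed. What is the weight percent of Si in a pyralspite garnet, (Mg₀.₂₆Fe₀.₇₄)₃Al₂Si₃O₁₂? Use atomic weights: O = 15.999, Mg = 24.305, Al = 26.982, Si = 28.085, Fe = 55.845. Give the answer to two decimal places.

17.81 wt%

M((Mg₀.₂₆Fe₀.₇₄)₃Al₂Si₃O₁₂) = 473.141 g/mol.
Si contributes 3 × 28.085 = 84.255 g per mole.
84.255/473.141 = 0.1781 → 17.81%.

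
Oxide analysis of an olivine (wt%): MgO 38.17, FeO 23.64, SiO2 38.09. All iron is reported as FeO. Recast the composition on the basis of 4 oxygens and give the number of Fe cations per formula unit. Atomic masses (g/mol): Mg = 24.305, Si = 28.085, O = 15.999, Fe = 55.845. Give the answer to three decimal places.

0.517 Fe apfu

MgO (M=40.304): mol = 0.94705; Mg = 0.94705, O = 0.94705.
FeO (M=71.844): mol = 0.32905; Fe = 0.32905, O = 0.32905.
SiO2 (M=60.083): mol = 0.63396; Si = 0.63396, O = 1.26792.
ΣO = 2.54402; factor = 4/ΣO = 1.57231.
Fe apfu = 0.32905 × 1.57231 = 0.517.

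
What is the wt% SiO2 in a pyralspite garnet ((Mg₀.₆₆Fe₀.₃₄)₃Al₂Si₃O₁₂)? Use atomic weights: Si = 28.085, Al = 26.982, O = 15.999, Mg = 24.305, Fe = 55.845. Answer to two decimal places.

M((Mg₀.₆₆Fe₀.₃₄)₃Al₂Si₃O₁₂) = 435.293 g/mol; M(SiO2) = 60.083 g/mol.
Moles SiO2 per formula unit = 3 Si ÷ 1 = 3.0000.
SiO2 fraction = (3.0000 × 60.083) / 435.293 = 180.249/435.293 = 0.4141.

41.41 wt%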